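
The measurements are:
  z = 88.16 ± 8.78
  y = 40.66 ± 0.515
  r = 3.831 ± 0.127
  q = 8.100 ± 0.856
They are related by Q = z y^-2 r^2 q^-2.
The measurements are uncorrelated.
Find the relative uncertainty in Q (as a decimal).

0.244

Relative error in a monomial: (δQ/Q)² = Σ (nᵢ · δxᵢ/xᵢ)².
  (1·δz/z)² = (1×0.0996)² = 0.00992;  (-2·δy/y)² = (-2×0.0127)² = 0.000642;  (2·δr/r)² = (2×0.0332)² = 0.00440;  (-2·δq/q)² = (-2×0.106)² = 0.0447
δQ/Q = √(0.0596) = 0.244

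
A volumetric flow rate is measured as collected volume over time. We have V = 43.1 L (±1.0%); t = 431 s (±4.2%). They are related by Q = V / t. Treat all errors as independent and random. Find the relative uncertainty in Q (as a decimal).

0.0432

Relative error in a monomial: (δQ/Q)² = Σ (nᵢ · δxᵢ/xᵢ)².
  (1·δV/V)² = (1×0.0100)² = 0.000100;  (-1·δt/t)² = (-1×0.0420)² = 0.00176
δQ/Q = √(0.00186) = 0.0432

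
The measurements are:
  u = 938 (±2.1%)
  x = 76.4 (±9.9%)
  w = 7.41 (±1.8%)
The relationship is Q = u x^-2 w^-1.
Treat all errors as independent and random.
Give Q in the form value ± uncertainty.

0.0217 ± 0.00434

Products/powers → add relative errors in quadrature, weighted by exponent:
  (1·δu/u)² = (1×0.0210)² = 0.000441;  (-2·δx/x)² = (-2×0.0990)² = 0.0392;  (-1·δw/w)² = (-1×0.0180)² = 0.000324
δQ/Q = √(0.0400) = 0.200
Q = 0.0217, so δQ = 0.200 × 0.0217 = 0.00434.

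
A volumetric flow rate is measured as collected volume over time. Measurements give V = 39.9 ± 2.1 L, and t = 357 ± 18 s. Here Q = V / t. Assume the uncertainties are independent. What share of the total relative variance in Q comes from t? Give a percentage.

47.9%

(δQ/Q)² = (1·δV/V)² + (-1·δt/t)²
  V term: (1×0.0526)² = 0.00277
  t term: (-1×0.0504)² = 0.00254
Total = 0.00531. Share from t = 0.00254/0.00531 = 0.479.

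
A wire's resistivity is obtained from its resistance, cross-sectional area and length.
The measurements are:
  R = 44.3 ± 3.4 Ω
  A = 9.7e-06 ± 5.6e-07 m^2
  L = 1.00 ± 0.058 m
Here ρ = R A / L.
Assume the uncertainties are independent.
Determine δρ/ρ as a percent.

11.2%

Products/powers → add relative errors in quadrature, weighted by exponent:
  (1·δR/R)² = (1×0.0767)² = 0.00589;  (1·δA/A)² = (1×0.0577)² = 0.00333;  (-1·δL/L)² = (-1×0.0580)² = 0.00336
δρ/ρ = √(0.0126) = 0.112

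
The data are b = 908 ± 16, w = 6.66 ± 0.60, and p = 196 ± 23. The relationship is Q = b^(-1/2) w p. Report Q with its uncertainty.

43.3 ± 6.42

Each factor contributes (exponent × relative error)² to (δQ/Q)²:
  (−½·δb/b)² = (-0.5×0.0176)² = 7.76e-05;  (1·δw/w)² = (1×0.0901)² = 0.00812;  (1·δp/p)² = (1×0.117)² = 0.0138
δQ/Q = √(0.0220) = 0.148
Q = 43.3, so δQ = 0.148 × 43.3 = 6.42.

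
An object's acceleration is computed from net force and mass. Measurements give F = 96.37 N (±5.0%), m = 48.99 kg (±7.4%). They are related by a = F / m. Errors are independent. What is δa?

0.176 m/s^2

Since a is a product/quotient, work with relative uncertainties:
  (1·δF/F)² = (1×0.0500)² = 0.00250;  (-1·δm/m)² = (-1×0.0740)² = 0.00548
δa/a = √(0.00798) = 0.0893
a = 1.967 m/s^2, so δa = 0.0893 × 1.967 = 0.176 m/s^2.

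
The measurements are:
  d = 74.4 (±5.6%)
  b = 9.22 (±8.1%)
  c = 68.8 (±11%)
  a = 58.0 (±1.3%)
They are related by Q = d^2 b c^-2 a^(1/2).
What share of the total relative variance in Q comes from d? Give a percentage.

(δQ/Q)² = (2·δd/d)² + (1·δb/b)² + (-2·δc/c)² + (½·δa/a)²
  d term: (2×0.0560)² = 0.0125
  b term: (1×0.0810)² = 0.00656
  c term: (-2×0.110)² = 0.0484
  a term: (0.5×0.0130)² = 4.23e-05
Total = 0.0675. Share from d = 0.0125/0.0675 = 0.186.

18.6%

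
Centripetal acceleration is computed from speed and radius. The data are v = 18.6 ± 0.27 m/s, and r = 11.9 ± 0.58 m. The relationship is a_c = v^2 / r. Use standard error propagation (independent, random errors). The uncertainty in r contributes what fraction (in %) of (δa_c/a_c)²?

73.8%

(δa_c/a_c)² = (2·δv/v)² + (-1·δr/r)²
  v term: (2×0.0145)² = 0.000843
  r term: (-1×0.0487)² = 0.00238
Total = 0.00322. Share from r = 0.00238/0.00322 = 0.738.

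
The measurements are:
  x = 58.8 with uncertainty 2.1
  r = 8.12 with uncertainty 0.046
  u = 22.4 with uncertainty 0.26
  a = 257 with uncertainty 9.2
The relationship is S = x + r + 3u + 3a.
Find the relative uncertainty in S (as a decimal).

Each term contributes (cᵢ δxᵢ)² to (δS)²:
  (δx)² = 4.41;  (δr)² = 0.00212;  (3·δu)² = 0.608;  (3·δa)² = 762
δS = √(767) = 27.7
S = 905, so δS/S = 27.7/905 = 0.0306.

0.0306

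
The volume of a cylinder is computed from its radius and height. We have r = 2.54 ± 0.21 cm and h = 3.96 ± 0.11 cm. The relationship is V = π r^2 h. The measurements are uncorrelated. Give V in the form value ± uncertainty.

For a monomial V ∝ r^2, h, fractional errors add in quadrature:
  (2·δr/r)² = (2×0.0827)² = 0.0273;  (1·δh/h)² = (1×0.0278)² = 0.000772
δV/V = √(0.0281) = 0.168
V = 80.3 cm^3, so δV = 0.168 × 80.3 = 13.5 cm^3.

80.3 ± 13.5 cm^3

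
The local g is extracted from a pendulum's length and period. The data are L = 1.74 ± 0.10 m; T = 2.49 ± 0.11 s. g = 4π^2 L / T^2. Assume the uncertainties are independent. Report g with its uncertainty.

Since g is a product/quotient, work with relative uncertainties:
  (1·δL/L)² = (1×0.0575)² = 0.00330;  (-2·δT/T)² = (-2×0.0442)² = 0.00781
δg/g = √(0.0111) = 0.105
g = 11.1 m/s^2, so δg = 0.105 × 11.1 = 1.17 m/s^2.

11.1 ± 1.17 m/s^2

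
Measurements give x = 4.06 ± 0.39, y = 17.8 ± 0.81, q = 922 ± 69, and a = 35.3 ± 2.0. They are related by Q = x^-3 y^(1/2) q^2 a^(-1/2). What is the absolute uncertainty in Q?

2950

Since Q is a product/quotient, work with relative uncertainties:
  (-3·δx/x)² = (-3×0.0961)² = 0.0830;  (½·δy/y)² = (0.5×0.0455)² = 0.000518;  (2·δq/q)² = (2×0.0748)² = 0.0224;  (−½·δa/a)² = (-0.5×0.0567)² = 0.000803
δQ/Q = √(0.107) = 0.327
Q = 9020, so δQ = 0.327 × 9020 = 2950.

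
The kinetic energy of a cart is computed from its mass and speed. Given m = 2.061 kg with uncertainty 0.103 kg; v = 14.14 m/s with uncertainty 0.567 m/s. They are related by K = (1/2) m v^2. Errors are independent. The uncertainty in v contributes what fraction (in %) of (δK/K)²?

72.0%

(δK/K)² = (1·δm/m)² + (2·δv/v)²
  m term: (1×0.0500)² = 0.00250
  v term: (2×0.0401)² = 0.00643
Total = 0.00893. Share from v = 0.00643/0.00893 = 0.720.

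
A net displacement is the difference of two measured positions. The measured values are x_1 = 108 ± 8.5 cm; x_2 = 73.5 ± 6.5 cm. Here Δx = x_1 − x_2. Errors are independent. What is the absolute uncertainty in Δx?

Each term contributes (cᵢ δxᵢ)² to (δΔx)²:
  (δx_1)² = 72.2;  (δx_2)² = 42.2
δΔx = √(114) = 10.7 cm

10.7 cm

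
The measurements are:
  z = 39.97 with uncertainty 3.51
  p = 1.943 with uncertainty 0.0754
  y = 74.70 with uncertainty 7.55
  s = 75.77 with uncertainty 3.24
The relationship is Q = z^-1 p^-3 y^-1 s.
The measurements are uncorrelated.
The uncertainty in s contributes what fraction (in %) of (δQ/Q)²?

(δQ/Q)² = (-1·δz/z)² + (-3·δp/p)² + (-1·δy/y)² + (1·δs/s)²
  z term: (-1×0.0878)² = 0.00771
  p term: (-3×0.0388)² = 0.0136
  y term: (-1×0.101)² = 0.0102
  s term: (1×0.0428)² = 0.00183
Total = 0.0333. Share from s = 0.00183/0.0333 = 0.0549.

5.49%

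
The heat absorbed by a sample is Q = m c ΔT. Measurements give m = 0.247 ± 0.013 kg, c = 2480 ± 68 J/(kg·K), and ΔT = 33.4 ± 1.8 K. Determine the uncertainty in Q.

1640 J

Relative error in a monomial: (δQ/Q)² = Σ (nᵢ · δxᵢ/xᵢ)².
  (1·δm/m)² = (1×0.0526)² = 0.00277;  (1·δc/c)² = (1×0.0274)² = 0.000752;  (1·δΔT/ΔT)² = (1×0.0539)² = 0.00290
δQ/Q = √(0.00643) = 0.0802
Q = 20500 J, so δQ = 0.0802 × 20500 = 1640 J.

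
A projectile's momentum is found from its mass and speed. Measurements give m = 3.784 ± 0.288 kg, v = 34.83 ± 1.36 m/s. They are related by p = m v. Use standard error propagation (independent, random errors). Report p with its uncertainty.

131.8 ± 11.3 kg·m/s

p is a product of powers, so relative uncertainties combine in quadrature:
  (1·δm/m)² = (1×0.0761)² = 0.00579;  (1·δv/v)² = (1×0.0390)² = 0.00152
δp/p = √(0.00732) = 0.0855
p = 131.8 kg·m/s, so δp = 0.0855 × 131.8 = 11.3 kg·m/s.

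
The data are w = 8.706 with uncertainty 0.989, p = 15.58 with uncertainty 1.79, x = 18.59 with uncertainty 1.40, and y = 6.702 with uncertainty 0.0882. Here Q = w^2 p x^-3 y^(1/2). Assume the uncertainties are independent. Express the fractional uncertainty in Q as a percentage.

34.0%

Since Q is a product/quotient, work with relative uncertainties:
  (2·δw/w)² = (2×0.114)² = 0.0516;  (1·δp/p)² = (1×0.115)² = 0.0132;  (-3·δx/x)² = (-3×0.0753)² = 0.0510;  (½·δy/y)² = (0.5×0.0132)² = 4.33e-05
δQ/Q = √(0.116) = 0.340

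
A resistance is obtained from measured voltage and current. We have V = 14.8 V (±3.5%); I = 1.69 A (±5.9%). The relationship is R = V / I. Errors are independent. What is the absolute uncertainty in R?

0.601 Ω

Products/powers → add relative errors in quadrature, weighted by exponent:
  (1·δV/V)² = (1×0.0350)² = 0.00123;  (-1·δI/I)² = (-1×0.0590)² = 0.00348
δR/R = √(0.00471) = 0.0686
R = 8.76 Ω, so δR = 0.0686 × 8.76 = 0.601 Ω.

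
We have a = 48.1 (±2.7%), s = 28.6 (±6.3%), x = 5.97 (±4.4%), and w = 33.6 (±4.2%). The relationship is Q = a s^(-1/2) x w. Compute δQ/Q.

Relative error in a monomial: (δQ/Q)² = Σ (nᵢ · δxᵢ/xᵢ)².
  (1·δa/a)² = (1×0.0270)² = 0.000729;  (−½·δs/s)² = (-0.5×0.0630)² = 0.000992;  (1·δx/x)² = (1×0.0440)² = 0.00194;  (1·δw/w)² = (1×0.0420)² = 0.00176
δQ/Q = √(0.00542) = 0.0736

0.0736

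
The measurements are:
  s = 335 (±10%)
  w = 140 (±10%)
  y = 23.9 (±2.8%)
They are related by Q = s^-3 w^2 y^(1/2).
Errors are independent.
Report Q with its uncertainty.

0.00255 ± 0.000920

Since Q is a product/quotient, work with relative uncertainties:
  (-3·δs/s)² = (-3×0.100)² = 0.0900;  (2·δw/w)² = (2×0.100)² = 0.0400;  (½·δy/y)² = (0.5×0.0280)² = 0.000196
δQ/Q = √(0.130) = 0.361
Q = 0.00255, so δQ = 0.361 × 0.00255 = 0.000920.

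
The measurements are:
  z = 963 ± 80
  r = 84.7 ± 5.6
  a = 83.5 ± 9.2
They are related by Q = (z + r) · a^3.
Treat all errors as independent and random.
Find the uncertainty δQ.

2.07e+08

Let u = z + r = 1050. δu = √(δz² + δr²) = √(6400 + 31.4) = 80.2, so δu/u = 0.0765.
Q is then a monomial in u, a:
δQ/Q = √((δu/u)² + (3·δa/a)²) = √(0.00586 + 0.109) = 0.339
Q = 6.1e+08, so δQ = 0.339 × 6.1e+08 = 2.07e+08.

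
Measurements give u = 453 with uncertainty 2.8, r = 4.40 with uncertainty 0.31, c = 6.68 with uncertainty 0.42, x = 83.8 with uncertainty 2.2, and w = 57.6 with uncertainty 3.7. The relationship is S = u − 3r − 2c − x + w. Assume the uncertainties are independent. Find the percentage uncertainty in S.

Each term contributes (cᵢ δxᵢ)² to (δS)²:
  (δu)² = 7.84;  (3·δr)² = 0.865;  (2·δc)² = 0.706;  (δx)² = 4.84;  (δw)² = 13.7
δS = √(27.9) = 5.29
S = 400, so δS/S = 5.29/400 = 0.0132.

1.32%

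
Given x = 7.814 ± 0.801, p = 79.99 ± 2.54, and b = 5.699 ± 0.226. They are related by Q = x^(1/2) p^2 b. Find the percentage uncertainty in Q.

9.07%

Products/powers → add relative errors in quadrature, weighted by exponent:
  (½·δx/x)² = (0.5×0.103)² = 0.00263;  (2·δp/p)² = (2×0.0318)² = 0.00403;  (1·δb/b)² = (1×0.0397)² = 0.00157
δQ/Q = √(0.00823) = 0.0907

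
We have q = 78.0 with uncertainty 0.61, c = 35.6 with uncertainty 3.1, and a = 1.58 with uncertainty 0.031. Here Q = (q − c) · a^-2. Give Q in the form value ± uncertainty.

17.0 ± 1.43

Let u = q − c = 42.4. δu = √(δq² + δc²) = √(0.372 + 9.61) = 3.16, so δu/u = 0.0745.
Q is then a monomial in u, a:
δQ/Q = √((δu/u)² + (-2·δa/a)²) = √(0.00555 + 0.00154) = 0.0842
Q = 17.0, so δQ = 0.0842 × 17.0 = 1.43.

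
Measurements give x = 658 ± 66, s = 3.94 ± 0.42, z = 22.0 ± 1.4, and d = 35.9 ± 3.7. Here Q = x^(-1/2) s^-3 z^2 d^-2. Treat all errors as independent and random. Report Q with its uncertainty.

Since Q is a product/quotient, work with relative uncertainties:
  (−½·δx/x)² = (-0.5×0.100)² = 0.00252;  (-3·δs/s)² = (-3×0.107)² = 0.102;  (2·δz/z)² = (2×0.0636)² = 0.0162;  (-2·δd/d)² = (-2×0.103)² = 0.0425
δQ/Q = √(0.163) = 0.404
Q = 0.000239, so δQ = 0.404 × 0.000239 = 9.68e-05.

(2.39 ± 0.968) × 10^-4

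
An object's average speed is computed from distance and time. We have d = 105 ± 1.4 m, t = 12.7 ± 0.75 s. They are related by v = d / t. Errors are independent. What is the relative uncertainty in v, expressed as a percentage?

6.05%

For a monomial v ∝ d, t^-1, fractional errors add in quadrature:
  (1·δd/d)² = (1×0.0133)² = 0.000178;  (-1·δt/t)² = (-1×0.0591)² = 0.00349
δv/v = √(0.00367) = 0.0605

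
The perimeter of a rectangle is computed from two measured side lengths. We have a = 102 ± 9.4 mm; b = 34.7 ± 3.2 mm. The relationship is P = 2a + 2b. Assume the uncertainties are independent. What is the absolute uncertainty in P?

Each term contributes (cᵢ δxᵢ)² to (δP)²:
  (2·δa)² = 353;  (2·δb)² = 41.0
δP = √(394) = 19.9 mm

19.9 mm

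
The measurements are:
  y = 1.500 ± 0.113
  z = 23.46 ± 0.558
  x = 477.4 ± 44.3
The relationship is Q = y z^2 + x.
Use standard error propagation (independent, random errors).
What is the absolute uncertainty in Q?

Let p = y·z^2 = 825.6. δp/p = √((1·δy/y)² + (2·δz/z)²) = √(0.00568 + 0.00226) = 0.0891, so δp = 73.6.
Q = p + x: δQ = √(δp² + δx²) = √(5410 + 1960) = 85.9

85.9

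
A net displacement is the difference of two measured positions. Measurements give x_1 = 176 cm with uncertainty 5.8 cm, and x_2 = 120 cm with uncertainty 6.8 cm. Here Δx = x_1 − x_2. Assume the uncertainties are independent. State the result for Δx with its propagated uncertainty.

Each term contributes (cᵢ δxᵢ)² to (δΔx)²:
  (δx_1)² = 33.6;  (δx_2)² = 46.2
δΔx = √(79.9) = 8.94 cm
Δx = 56.0 cm.

56.0 ± 8.94 cm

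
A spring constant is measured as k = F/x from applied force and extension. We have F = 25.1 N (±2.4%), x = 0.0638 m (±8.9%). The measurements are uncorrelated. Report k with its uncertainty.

393 ± 36.3 N/m

For a monomial k ∝ F, x^-1, fractional errors add in quadrature:
  (1·δF/F)² = (1×0.0240)² = 0.000576;  (-1·δx/x)² = (-1×0.0890)² = 0.00792
δk/k = √(0.00850) = 0.0922
k = 393 N/m, so δk = 0.0922 × 393 = 36.3 N/m.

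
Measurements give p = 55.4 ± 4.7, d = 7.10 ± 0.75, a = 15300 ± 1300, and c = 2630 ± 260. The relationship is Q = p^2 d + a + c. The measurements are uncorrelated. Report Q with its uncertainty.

39700 ± 4550

Let w = p^2·d = 21800. δw/w = √((2·δp/p)² + (1·δd/d)²) = √(0.0288 + 0.0112) = 0.200, so δw = 4360.
Q = w + a + c: δQ = √(δw² + δa² + δc²) = √(1.9e+07 + 1.69e+06 + 67600) = 4550
Q = 39700.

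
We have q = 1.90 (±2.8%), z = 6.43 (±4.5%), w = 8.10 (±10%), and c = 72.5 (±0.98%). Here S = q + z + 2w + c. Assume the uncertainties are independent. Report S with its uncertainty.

S is a linear combination, so absolute uncertainties add in quadrature:
  (δq)² = 0.00283;  (δz)² = 0.0837;  (2·δw)² = 2.62;  (δc)² = 0.505
δS = √(3.22) = 1.79
S = 97.0.

97.0 ± 1.79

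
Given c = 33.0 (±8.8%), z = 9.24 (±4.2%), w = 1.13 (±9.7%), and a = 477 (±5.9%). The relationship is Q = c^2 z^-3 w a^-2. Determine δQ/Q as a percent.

Relative error in a monomial: (δQ/Q)² = Σ (nᵢ · δxᵢ/xᵢ)².
  (2·δc/c)² = (2×0.0880)² = 0.0310;  (-3·δz/z)² = (-3×0.0420)² = 0.0159;  (1·δw/w)² = (1×0.0970)² = 0.00941;  (-2·δa/a)² = (-2×0.0590)² = 0.0139
δQ/Q = √(0.0702) = 0.265

26.5%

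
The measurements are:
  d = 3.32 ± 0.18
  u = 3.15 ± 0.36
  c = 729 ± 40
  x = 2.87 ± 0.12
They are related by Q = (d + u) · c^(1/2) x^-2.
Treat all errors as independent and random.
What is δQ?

Let w = d + u = 6.47. δw = √(δd² + δu²) = √(0.0324 + 0.130) = 0.402, so δw/w = 0.0622.
Q is then a monomial in w, c, x:
δQ/Q = √((δw/w)² + (½·δc/c)² + (-2·δx/x)²) = √(0.00387 + 0.000753 + 0.00699) = 0.108
Q = 21.2, so δQ = 0.108 × 21.2 = 2.29.

2.29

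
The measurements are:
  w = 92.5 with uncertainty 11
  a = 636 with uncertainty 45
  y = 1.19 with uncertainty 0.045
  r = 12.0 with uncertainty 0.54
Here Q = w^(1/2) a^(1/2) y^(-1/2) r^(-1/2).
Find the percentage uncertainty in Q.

7.52%

Each factor contributes (exponent × relative error)² to (δQ/Q)²:
  (½·δw/w)² = (0.5×0.119)² = 0.00354;  (½·δa/a)² = (0.5×0.0708)² = 0.00125;  (−½·δy/y)² = (-0.5×0.0378)² = 0.000357;  (−½·δr/r)² = (-0.5×0.0450)² = 0.000506
δQ/Q = √(0.00565) = 0.0752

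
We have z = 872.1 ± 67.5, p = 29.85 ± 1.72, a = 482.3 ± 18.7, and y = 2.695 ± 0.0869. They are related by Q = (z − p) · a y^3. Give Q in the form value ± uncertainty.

(7.951 ± 1.05) × 10^6

Let u = z − p = 842.2. δu = √(δz² + δp²) = √(4560 + 2.96) = 67.5, so δu/u = 0.0802.
Q is then a monomial in u, a, y:
δQ/Q = √((δu/u)² + (1·δa/a)² + (3·δy/y)²) = √(0.00643 + 0.00150 + 0.00936) = 0.131
Q = 7.951e+06, so δQ = 0.131 × 7.951e+06 = 1.05e+06.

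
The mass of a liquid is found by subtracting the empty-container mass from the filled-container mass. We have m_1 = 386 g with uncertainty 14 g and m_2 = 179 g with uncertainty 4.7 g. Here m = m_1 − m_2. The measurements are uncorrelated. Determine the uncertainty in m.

Absolute uncertainties add in quadrature for a linear combination:
  (δm_1)² = 196;  (δm_2)² = 22.1
δm = √(218) = 14.8 g

14.8 g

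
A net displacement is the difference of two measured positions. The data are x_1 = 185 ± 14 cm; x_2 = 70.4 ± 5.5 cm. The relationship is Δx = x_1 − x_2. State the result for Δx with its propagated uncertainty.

115 ± 15.0 cm

Sums and differences: (δΔx)² = Σ (cᵢ δxᵢ)².
  (δx_1)² = 196;  (δx_2)² = 30.2
δΔx = √(226) = 15.0 cm
Δx = 115 cm.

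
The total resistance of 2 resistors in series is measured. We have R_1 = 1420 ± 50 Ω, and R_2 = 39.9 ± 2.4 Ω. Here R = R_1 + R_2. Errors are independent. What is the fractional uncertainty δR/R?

Absolute uncertainties add in quadrature for a linear combination:
  (δR_1)² = 2500;  (δR_2)² = 5.76
δR = √(2510) = 50.1 Ω
R = 1460 Ω, so δR/R = 50.1/1460 = 0.0343.

0.0343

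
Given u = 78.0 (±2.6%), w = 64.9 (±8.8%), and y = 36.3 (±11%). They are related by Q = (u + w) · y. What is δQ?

612

Let h = u + w = 143. δh = √(δu² + δw²) = √(4.11 + 32.6) = 6.06, so δh/h = 0.0424.
Q is then a monomial in h, y:
δQ/Q = √((δh/h)² + (1·δy/y)²) = √(0.00180 + 0.0121) = 0.118
Q = 5190, so δQ = 0.118 × 5190 = 612.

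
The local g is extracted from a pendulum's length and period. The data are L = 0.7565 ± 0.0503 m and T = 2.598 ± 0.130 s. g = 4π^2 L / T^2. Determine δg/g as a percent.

12.0%

Since g is a product/quotient, work with relative uncertainties:
  (1·δL/L)² = (1×0.0665)² = 0.00442;  (-2·δT/T)² = (-2×0.0500)² = 0.0100
δg/g = √(0.0144) = 0.120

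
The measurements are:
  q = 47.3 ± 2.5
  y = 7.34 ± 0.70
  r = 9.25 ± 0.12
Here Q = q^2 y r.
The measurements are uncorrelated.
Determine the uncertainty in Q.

21700

For a monomial Q ∝ q^2, y, r, fractional errors add in quadrature:
  (2·δq/q)² = (2×0.0529)² = 0.0112;  (1·δy/y)² = (1×0.0954)² = 0.00910;  (1·δr/r)² = (1×0.0130)² = 0.000168
δQ/Q = √(0.0204) = 0.143
Q = 1.52e+05, so δQ = 0.143 × 1.52e+05 = 21700.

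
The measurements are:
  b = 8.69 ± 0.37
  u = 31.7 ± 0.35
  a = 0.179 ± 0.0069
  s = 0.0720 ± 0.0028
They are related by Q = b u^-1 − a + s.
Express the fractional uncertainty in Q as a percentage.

Let p = b·u^-1 = 0.274. δp/p = √((1·δb/b)² + (-1·δu/u)²) = √(0.00181 + 0.000122) = 0.0440, so δp = 0.0121.
Q = p − a + s: δQ = √(δp² + δa² + δs²) = √(0.000145 + 4.76e-05 + 7.84e-06) = 0.0142
Q = 0.167, so δQ/Q = 0.0142/0.167 = 0.0848.

8.48%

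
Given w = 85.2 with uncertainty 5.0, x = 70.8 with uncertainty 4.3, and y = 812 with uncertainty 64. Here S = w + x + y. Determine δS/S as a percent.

6.65%

S is a linear combination, so absolute uncertainties add in quadrature:
  (δw)² = 25.0;  (δx)² = 18.5;  (δy)² = 4100
δS = √(4140) = 64.3
S = 968, so δS/S = 64.3/968 = 0.0665.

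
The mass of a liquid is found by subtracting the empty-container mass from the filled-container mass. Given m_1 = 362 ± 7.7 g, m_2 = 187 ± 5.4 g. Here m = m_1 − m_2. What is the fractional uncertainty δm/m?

m is a linear combination, so absolute uncertainties add in quadrature:
  (δm_1)² = 59.3;  (δm_2)² = 29.2
δm = √(88.5) = 9.40 g
m = 175 g, so δm/m = 9.40/175 = 0.0537.

0.0537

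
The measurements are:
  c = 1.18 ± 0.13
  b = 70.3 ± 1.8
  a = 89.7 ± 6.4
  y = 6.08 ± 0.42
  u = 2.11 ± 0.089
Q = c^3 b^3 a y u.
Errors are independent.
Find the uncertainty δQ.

2.34e+08

Relative error in a monomial: (δQ/Q)² = Σ (nᵢ · δxᵢ/xᵢ)².
  (3·δc/c)² = (3×0.110)² = 0.109;  (3·δb/b)² = (3×0.0256)² = 0.00590;  (1·δa/a)² = (1×0.0713)² = 0.00509;  (1·δy/y)² = (1×0.0691)² = 0.00477;  (1·δu/u)² = (1×0.0422)² = 0.00178
δQ/Q = √(0.127) = 0.356
Q = 6.57e+08, so δQ = 0.356 × 6.57e+08 = 2.34e+08.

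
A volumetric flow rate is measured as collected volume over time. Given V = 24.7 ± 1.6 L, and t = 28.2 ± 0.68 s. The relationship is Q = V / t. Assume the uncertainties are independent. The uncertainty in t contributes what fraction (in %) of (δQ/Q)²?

(δQ/Q)² = (1·δV/V)² + (-1·δt/t)²
  V term: (1×0.0648)² = 0.00420
  t term: (-1×0.0241)² = 0.000581
Total = 0.00478. Share from t = 0.000581/0.00478 = 0.122.

12.2%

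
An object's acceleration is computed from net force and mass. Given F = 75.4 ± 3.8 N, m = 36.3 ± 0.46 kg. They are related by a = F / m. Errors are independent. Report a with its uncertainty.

Relative error in a monomial: (δa/a)² = Σ (nᵢ · δxᵢ/xᵢ)².
  (1·δF/F)² = (1×0.0504)² = 0.00254;  (-1·δm/m)² = (-1×0.0127)² = 0.000161
δa/a = √(0.00270) = 0.0520
a = 2.08 m/s^2, so δa = 0.0520 × 2.08 = 0.108 m/s^2.

2.08 ± 0.108 m/s^2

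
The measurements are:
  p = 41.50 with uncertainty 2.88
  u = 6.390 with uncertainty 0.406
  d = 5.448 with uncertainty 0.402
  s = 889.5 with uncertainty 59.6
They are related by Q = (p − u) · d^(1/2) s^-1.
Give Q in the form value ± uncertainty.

0.09213 ± 0.0104

Let w = p − u = 35.11. δw = √(δp² + δu²) = √(8.29 + 0.165) = 2.91, so δw/w = 0.0828.
Q is then a monomial in w, d, s:
δQ/Q = √((δw/w)² + (½·δd/d)² + (-1·δs/s)²) = √(0.00686 + 0.00136 + 0.00449) = 0.113
Q = 0.09213, so δQ = 0.113 × 0.09213 = 0.0104.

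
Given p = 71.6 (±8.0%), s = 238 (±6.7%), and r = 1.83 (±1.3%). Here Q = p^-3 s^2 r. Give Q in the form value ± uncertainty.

For a monomial Q ∝ p^-3, s^2, r, fractional errors add in quadrature:
  (-3·δp/p)² = (-3×0.0800)² = 0.0576;  (2·δs/s)² = (2×0.0670)² = 0.0180;  (1·δr/r)² = (1×0.0130)² = 0.000169
δQ/Q = √(0.0757) = 0.275
Q = 0.282, so δQ = 0.275 × 0.282 = 0.0777.

0.282 ± 0.0777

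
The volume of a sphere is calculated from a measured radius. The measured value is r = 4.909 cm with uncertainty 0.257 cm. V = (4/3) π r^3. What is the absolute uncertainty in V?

77.8 cm^3

Since V is a product/quotient, work with relative uncertainties:
  (3·δr/r)² = (3×0.0524)² = 0.0247
δV/V = √(0.0247) = 0.157
V = 495.5 cm^3, so δV = 0.157 × 495.5 = 77.8 cm^3.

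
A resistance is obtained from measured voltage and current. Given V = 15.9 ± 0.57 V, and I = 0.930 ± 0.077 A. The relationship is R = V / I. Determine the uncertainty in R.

1.54 Ω

Since R is a product/quotient, work with relative uncertainties:
  (1·δV/V)² = (1×0.0358)² = 0.00129;  (-1·δI/I)² = (-1×0.0828)² = 0.00686
δR/R = √(0.00814) = 0.0902
R = 17.1 Ω, so δR = 0.0902 × 17.1 = 1.54 Ω.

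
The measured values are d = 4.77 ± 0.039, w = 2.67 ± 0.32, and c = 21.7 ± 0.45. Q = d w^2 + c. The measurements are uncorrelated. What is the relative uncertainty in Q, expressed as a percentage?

Let p = d·w^2 = 34.0. δp/p = √((1·δd/d)² + (2·δw/w)²) = √(6.68e-05 + 0.0575) = 0.240, so δp = 8.16.
Q = p + c: δQ = √(δp² + δc²) = √(66.5 + 0.203) = 8.17
Q = 55.7, so δQ/Q = 8.17/55.7 = 0.147.

14.7%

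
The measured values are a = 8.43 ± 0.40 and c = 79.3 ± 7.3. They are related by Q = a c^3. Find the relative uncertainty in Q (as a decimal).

Each factor contributes (exponent × relative error)² to (δQ/Q)²:
  (1·δa/a)² = (1×0.0474)² = 0.00225;  (3·δc/c)² = (3×0.0921)² = 0.0763
δQ/Q = √(0.0785) = 0.280

0.280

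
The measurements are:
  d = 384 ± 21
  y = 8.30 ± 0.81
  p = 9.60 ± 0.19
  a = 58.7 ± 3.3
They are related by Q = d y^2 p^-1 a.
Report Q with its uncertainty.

(1.62 ± 0.342) × 10^5

Since Q is a product/quotient, work with relative uncertainties:
  (1·δd/d)² = (1×0.0547)² = 0.00299;  (2·δy/y)² = (2×0.0976)² = 0.0381;  (-1·δp/p)² = (-1×0.0198)² = 0.000392;  (1·δa/a)² = (1×0.0562)² = 0.00316
δQ/Q = √(0.0446) = 0.211
Q = 1.62e+05, so δQ = 0.211 × 1.62e+05 = 34200.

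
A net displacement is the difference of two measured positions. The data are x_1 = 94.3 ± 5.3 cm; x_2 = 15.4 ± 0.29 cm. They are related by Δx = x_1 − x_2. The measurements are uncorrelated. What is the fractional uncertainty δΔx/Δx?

0.0673

Sums and differences: (δΔx)² = Σ (cᵢ δxᵢ)².
  (δx_1)² = 28.1;  (δx_2)² = 0.0841
δΔx = √(28.2) = 5.31 cm
Δx = 78.9 cm, so δΔx/Δx = 5.31/78.9 = 0.0673.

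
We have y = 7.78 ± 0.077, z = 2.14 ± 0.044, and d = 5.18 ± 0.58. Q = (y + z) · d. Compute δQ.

5.77

Let u = y + z = 9.92. δu = √(δy² + δz²) = √(0.00593 + 0.00194) = 0.0887, so δu/u = 0.00894.
Q is then a monomial in u, d:
δQ/Q = √((δu/u)² + (1·δd/d)²) = √(7.99e-05 + 0.0125) = 0.112
Q = 51.4, so δQ = 0.112 × 51.4 = 5.77.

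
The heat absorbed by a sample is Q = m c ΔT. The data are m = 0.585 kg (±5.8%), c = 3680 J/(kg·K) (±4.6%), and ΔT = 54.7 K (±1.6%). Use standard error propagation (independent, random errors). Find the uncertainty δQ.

Each factor contributes (exponent × relative error)² to (δQ/Q)²:
  (1·δm/m)² = (1×0.0580)² = 0.00336;  (1·δc/c)² = (1×0.0460)² = 0.00212;  (1·δΔT/ΔT)² = (1×0.0160)² = 0.000256
δQ/Q = √(0.00574) = 0.0757
Q = 1.18e+05 J, so δQ = 0.0757 × 1.18e+05 = 8920 J.

8920 J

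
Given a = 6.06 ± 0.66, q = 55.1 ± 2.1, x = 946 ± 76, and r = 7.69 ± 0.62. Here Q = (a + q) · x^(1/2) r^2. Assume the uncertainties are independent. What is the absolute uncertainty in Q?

18900

Let u = a + q = 61.2. δu = √(δa² + δq²) = √(0.436 + 4.41) = 2.20, so δu/u = 0.0360.
Q is then a monomial in u, x, r:
δQ/Q = √((δu/u)² + (½·δx/x)² + (2·δr/r)²) = √(0.00130 + 0.00161 + 0.0260) = 0.170
Q = 1.11e+05, so δQ = 0.170 × 1.11e+05 = 18900.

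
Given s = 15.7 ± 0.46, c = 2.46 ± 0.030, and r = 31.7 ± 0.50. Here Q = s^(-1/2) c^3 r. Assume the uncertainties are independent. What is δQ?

For a monomial Q ∝ s^(-1/2), c^3, r, fractional errors add in quadrature:
  (−½·δs/s)² = (-0.5×0.0293)² = 0.000215;  (3·δc/c)² = (3×0.0122)² = 0.00134;  (1·δr/r)² = (1×0.0158)² = 0.000249
δQ/Q = √(0.00180) = 0.0424
Q = 119, so δQ = 0.0424 × 119 = 5.06.

5.06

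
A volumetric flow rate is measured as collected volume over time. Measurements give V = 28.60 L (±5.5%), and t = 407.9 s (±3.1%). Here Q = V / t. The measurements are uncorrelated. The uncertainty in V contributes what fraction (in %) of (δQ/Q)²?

75.9%

(δQ/Q)² = (1·δV/V)² + (-1·δt/t)²
  V term: (1×0.0550)² = 0.00302
  t term: (-1×0.0310)² = 0.000961
Total = 0.00399. Share from V = 0.00302/0.00399 = 0.759.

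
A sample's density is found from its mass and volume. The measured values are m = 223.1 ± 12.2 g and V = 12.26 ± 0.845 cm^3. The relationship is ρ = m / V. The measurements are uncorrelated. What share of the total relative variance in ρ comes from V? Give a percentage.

(δρ/ρ)² = (1·δm/m)² + (-1·δV/V)²
  m term: (1×0.0547)² = 0.00299
  V term: (-1×0.0689)² = 0.00475
Total = 0.00774. Share from V = 0.00475/0.00774 = 0.614.

61.4%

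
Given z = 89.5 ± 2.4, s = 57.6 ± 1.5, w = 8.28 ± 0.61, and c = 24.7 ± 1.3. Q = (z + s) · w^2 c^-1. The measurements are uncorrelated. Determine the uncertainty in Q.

Let u = z + s = 147. δu = √(δz² + δs²) = √(5.76 + 2.25) = 2.83, so δu/u = 0.0192.
Q is then a monomial in u, w, c:
δQ/Q = √((δu/u)² + (2·δw/w)² + (-1·δc/c)²) = √(0.000370 + 0.0217 + 0.00277) = 0.158
Q = 408, so δQ = 0.158 × 408 = 64.4.

64.4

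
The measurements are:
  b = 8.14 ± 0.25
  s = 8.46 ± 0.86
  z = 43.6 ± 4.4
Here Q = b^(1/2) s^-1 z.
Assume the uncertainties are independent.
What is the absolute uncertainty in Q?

Each factor contributes (exponent × relative error)² to (δQ/Q)²:
  (½·δb/b)² = (0.5×0.0307)² = 0.000236;  (-1·δs/s)² = (-1×0.102)² = 0.0103;  (1·δz/z)² = (1×0.101)² = 0.0102
δQ/Q = √(0.0208) = 0.144
Q = 14.7, so δQ = 0.144 × 14.7 = 2.12.

2.12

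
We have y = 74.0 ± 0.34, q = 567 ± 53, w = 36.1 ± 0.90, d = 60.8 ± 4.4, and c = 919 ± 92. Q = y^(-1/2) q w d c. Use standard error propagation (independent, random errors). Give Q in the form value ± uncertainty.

(1.33 ± 0.209) × 10^8

For a monomial Q ∝ y^(-1/2), q, w, d, c, fractional errors add in quadrature:
  (−½·δy/y)² = (-0.5×0.00459)² = 5.28e-06;  (1·δq/q)² = (1×0.0935)² = 0.00874;  (1·δw/w)² = (1×0.0249)² = 0.000622;  (1·δd/d)² = (1×0.0724)² = 0.00524;  (1·δc/c)² = (1×0.100)² = 0.0100
δQ/Q = √(0.0246) = 0.157
Q = 1.33e+08, so δQ = 0.157 × 1.33e+08 = 2.09e+07.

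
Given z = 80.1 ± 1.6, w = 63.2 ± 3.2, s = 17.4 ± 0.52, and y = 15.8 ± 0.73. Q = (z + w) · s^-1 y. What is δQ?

7.86

Let u = z + w = 143. δu = √(δz² + δw²) = √(2.56 + 10.2) = 3.58, so δu/u = 0.0250.
Q is then a monomial in u, s, y:
δQ/Q = √((δu/u)² + (-1·δs/s)² + (1·δy/y)²) = √(0.000623 + 0.000893 + 0.00213) = 0.0604
Q = 130, so δQ = 0.0604 × 130 = 7.86.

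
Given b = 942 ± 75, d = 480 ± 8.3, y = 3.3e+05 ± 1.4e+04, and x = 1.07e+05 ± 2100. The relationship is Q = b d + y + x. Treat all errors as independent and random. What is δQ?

39500

Let p = b·d = 4.52e+05. δp/p = √((1·δb/b)² + (1·δd/d)²) = √(0.00634 + 0.000299) = 0.0815, so δp = 36800.
Q = p + y + x: δQ = √(δp² + δy² + δx²) = √(1.36e+09 + 1.96e+08 + 4.41e+06) = 39500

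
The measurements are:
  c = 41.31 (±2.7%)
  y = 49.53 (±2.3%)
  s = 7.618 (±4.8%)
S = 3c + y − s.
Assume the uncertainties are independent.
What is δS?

3.55

Sums and differences: (δS)² = Σ (cᵢ δxᵢ)².
  (3·δc)² = 11.2;  (δy)² = 1.30;  (δs)² = 0.134
δS = √(12.6) = 3.55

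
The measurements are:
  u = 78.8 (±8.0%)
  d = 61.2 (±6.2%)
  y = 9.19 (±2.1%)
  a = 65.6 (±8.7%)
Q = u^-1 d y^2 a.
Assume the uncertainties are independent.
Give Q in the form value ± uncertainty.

4300 ± 602

Relative error in a monomial: (δQ/Q)² = Σ (nᵢ · δxᵢ/xᵢ)².
  (-1·δu/u)² = (-1×0.0800)² = 0.00640;  (1·δd/d)² = (1×0.0620)² = 0.00384;  (2·δy/y)² = (2×0.0210)² = 0.00176;  (1·δa/a)² = (1×0.0870)² = 0.00757
δQ/Q = √(0.0196) = 0.140
Q = 4300, so δQ = 0.140 × 4300 = 602.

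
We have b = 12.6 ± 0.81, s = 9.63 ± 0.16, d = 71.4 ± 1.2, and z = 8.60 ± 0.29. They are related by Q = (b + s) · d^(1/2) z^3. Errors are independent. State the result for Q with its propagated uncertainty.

(1.19 ± 0.129) × 10^5

Let u = b + s = 22.2. δu = √(δb² + δs²) = √(0.656 + 0.0256) = 0.826, so δu/u = 0.0371.
Q is then a monomial in u, d, z:
δQ/Q = √((δu/u)² + (½·δd/d)² + (3·δz/z)²) = √(0.00138 + 7.06e-05 + 0.0102) = 0.108
Q = 1.19e+05, so δQ = 0.108 × 1.19e+05 = 12900.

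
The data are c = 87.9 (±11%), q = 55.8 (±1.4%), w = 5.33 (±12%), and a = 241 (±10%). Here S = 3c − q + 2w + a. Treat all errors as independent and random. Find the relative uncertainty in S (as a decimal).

0.0821

Absolute uncertainties add in quadrature for a linear combination:
  (3·δc)² = 841;  (δq)² = 0.610;  (2·δw)² = 1.64;  (δa)² = 581
δS = √(1420) = 37.7
S = 460, so δS/S = 37.7/460 = 0.0821.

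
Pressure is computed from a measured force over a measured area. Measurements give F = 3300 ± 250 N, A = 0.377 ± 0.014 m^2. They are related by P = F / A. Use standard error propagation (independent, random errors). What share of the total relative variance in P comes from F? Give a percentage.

(δP/P)² = (1·δF/F)² + (-1·δA/A)²
  F term: (1×0.0758)² = 0.00574
  A term: (-1×0.0371)² = 0.00138
Total = 0.00712. Share from F = 0.00574/0.00712 = 0.806.

80.6%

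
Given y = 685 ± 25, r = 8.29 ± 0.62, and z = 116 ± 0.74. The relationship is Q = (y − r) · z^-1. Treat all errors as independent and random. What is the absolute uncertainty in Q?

0.219

Let u = y − r = 677. δu = √(δy² + δr²) = √(625 + 0.384) = 25.0, so δu/u = 0.0370.
Q is then a monomial in u, z:
δQ/Q = √((δu/u)² + (-1·δz/z)²) = √(0.00137 + 4.07e-05) = 0.0375
Q = 5.83, so δQ = 0.0375 × 5.83 = 0.219.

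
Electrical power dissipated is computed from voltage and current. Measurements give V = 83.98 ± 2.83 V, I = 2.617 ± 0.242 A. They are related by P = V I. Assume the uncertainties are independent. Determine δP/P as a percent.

9.84%

Products/powers → add relative errors in quadrature, weighted by exponent:
  (1·δV/V)² = (1×0.0337)² = 0.00114;  (1·δI/I)² = (1×0.0925)² = 0.00855
δP/P = √(0.00969) = 0.0984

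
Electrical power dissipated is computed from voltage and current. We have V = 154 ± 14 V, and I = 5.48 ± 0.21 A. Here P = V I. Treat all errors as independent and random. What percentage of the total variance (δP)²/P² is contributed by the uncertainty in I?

(δP/P)² = (1·δV/V)² + (1·δI/I)²
  V term: (1×0.0909)² = 0.00826
  I term: (1×0.0383)² = 0.00147
Total = 0.00973. Share from I = 0.00147/0.00973 = 0.151.

15.1%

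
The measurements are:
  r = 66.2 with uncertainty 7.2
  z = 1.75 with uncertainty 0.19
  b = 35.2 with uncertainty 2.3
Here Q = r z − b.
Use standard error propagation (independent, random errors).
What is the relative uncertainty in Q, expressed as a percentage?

22.3%

Let p = r·z = 116. δp/p = √((1·δr/r)² + (1·δz/z)²) = √(0.0118 + 0.0118) = 0.154, so δp = 17.8.
Q = p − b: δQ = √(δp² + δb²) = √(317 + 5.29) = 18.0
Q = 80.7, so δQ/Q = 18.0/80.7 = 0.223.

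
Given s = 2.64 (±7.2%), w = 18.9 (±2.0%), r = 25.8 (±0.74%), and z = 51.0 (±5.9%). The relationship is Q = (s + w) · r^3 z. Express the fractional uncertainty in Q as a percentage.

6.60%

Let u = s + w = 21.5. δu = √(δs² + δw²) = √(0.0361 + 0.143) = 0.423, so δu/u = 0.0196.
Q is then a monomial in u, r, z:
δQ/Q = √((δu/u)² + (3·δr/r)² + (1·δz/z)²) = √(0.000386 + 0.000493 + 0.00348) = 0.0660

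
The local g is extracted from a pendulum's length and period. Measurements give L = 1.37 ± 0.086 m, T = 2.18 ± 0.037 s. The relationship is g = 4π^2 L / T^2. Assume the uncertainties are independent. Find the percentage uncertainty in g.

7.14%

Since g is a product/quotient, work with relative uncertainties:
  (1·δL/L)² = (1×0.0628)² = 0.00394;  (-2·δT/T)² = (-2×0.0170)² = 0.00115
δg/g = √(0.00509) = 0.0714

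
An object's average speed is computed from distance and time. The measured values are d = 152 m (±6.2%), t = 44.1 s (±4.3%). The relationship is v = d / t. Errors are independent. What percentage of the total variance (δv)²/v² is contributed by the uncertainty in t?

32.5%

(δv/v)² = (1·δd/d)² + (-1·δt/t)²
  d term: (1×0.0620)² = 0.00384
  t term: (-1×0.0430)² = 0.00185
Total = 0.00569. Share from t = 0.00185/0.00569 = 0.325.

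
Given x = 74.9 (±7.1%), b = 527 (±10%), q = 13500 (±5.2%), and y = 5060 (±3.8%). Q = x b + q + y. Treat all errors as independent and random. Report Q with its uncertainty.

Let p = x·b = 39500. δp/p = √((1·δx/x)² + (1·δb/b)²) = √(0.00504 + 0.0100) = 0.123, so δp = 4840.
Q = p + q + y: δQ = √(δp² + δq² + δy²) = √(2.34e+07 + 4.93e+05 + 37000) = 4900
Q = 58000.

58000 ± 4900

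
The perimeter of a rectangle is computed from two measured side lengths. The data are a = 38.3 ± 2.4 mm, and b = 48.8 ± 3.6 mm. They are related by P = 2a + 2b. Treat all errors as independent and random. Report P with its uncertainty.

174 ± 8.65 mm

P is a linear combination, so absolute uncertainties add in quadrature:
  (2·δa)² = 23.0;  (2·δb)² = 51.8
δP = √(74.9) = 8.65 mm
P = 174 mm.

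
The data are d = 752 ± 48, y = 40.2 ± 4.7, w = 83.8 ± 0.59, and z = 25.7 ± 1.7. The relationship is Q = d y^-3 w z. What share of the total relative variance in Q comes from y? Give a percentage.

(δQ/Q)² = (1·δd/d)² + (-3·δy/y)² + (1·δw/w)² + (1·δz/z)²
  d term: (1×0.0638)² = 0.00407
  y term: (-3×0.117)² = 0.123
  w term: (1×0.00704)² = 4.96e-05
  z term: (1×0.0661)² = 0.00438
Total = 0.132. Share from y = 0.123/0.132 = 0.935.

93.5%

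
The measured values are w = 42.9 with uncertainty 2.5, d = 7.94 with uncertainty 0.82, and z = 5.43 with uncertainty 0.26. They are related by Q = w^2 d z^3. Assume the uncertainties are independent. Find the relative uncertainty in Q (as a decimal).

0.212

Q is a product of powers, so relative uncertainties combine in quadrature:
  (2·δw/w)² = (2×0.0583)² = 0.0136;  (1·δd/d)² = (1×0.103)² = 0.0107;  (3·δz/z)² = (3×0.0479)² = 0.0206
δQ/Q = √(0.0449) = 0.212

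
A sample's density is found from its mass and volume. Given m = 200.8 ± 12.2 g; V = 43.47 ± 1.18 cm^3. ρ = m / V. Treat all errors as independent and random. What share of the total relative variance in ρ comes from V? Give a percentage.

16.6%

(δρ/ρ)² = (1·δm/m)² + (-1·δV/V)²
  m term: (1×0.0608)² = 0.00369
  V term: (-1×0.0271)² = 0.000737
Total = 0.00443. Share from V = 0.000737/0.00443 = 0.166.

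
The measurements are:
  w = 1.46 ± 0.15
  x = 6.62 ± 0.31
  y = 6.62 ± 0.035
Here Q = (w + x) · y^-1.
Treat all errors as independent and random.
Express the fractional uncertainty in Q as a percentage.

4.29%

Let u = w + x = 8.08. δu = √(δw² + δx²) = √(0.0225 + 0.0961) = 0.344, so δu/u = 0.0426.
Q is then a monomial in u, y:
δQ/Q = √((δu/u)² + (-1·δy/y)²) = √(0.00182 + 2.8e-05) = 0.0429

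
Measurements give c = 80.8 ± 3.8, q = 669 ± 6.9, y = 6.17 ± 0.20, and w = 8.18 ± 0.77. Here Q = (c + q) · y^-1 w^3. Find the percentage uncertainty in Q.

Let u = c + q = 750. δu = √(δc² + δq²) = √(14.4 + 47.6) = 7.88, so δu/u = 0.0105.
Q is then a monomial in u, y, w:
δQ/Q = √((δu/u)² + (-1·δy/y)² + (3·δw/w)²) = √(0.000110 + 0.00105 + 0.0797) = 0.284

28.4%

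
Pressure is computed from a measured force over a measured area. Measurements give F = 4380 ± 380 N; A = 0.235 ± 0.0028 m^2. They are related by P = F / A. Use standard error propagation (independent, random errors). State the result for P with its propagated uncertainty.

P is a product of powers, so relative uncertainties combine in quadrature:
  (1·δF/F)² = (1×0.0868)² = 0.00753;  (-1·δA/A)² = (-1×0.0119)² = 0.000142
δP/P = √(0.00767) = 0.0876
P = 18600 Pa, so δP = 0.0876 × 18600 = 1630 Pa.

18600 ± 1630 Pa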